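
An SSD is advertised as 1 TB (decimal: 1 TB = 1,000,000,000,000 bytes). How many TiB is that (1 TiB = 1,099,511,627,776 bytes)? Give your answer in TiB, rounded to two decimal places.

0.91 TiB

1 TB = 1 × 10^12 bytes = 1,000,000,000,000 bytes
1 TiB = 1,099,511,627,776 bytes
1,000,000,000,000 / 1,099,511,627,776 = 0.91 TiB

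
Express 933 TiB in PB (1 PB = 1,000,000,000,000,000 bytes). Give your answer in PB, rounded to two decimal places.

933 TiB × 1,099,511,627,776 bytes/TiB = 1,025,844,348,715,008 bytes
1 PB = 10^15 bytes = 1,000,000,000,000,000 bytes
1,025,844,348,715,008 / 1,000,000,000,000,000 = 1.03 PB

1.03 PB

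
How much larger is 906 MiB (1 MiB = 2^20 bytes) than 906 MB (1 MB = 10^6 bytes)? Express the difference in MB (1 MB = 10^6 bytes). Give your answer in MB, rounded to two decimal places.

44.01 MB

906 MiB = 906 × 1,048,576 = 950,009,856 bytes
906 MB = 906 × 1,000,000 = 906,000,000 bytes
difference = 44,009,856 bytes
44,009,856 / 1,000,000 = 44.01 MB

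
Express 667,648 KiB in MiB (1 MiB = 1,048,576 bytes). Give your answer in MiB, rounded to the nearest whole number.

652 MiB

667,648 KiB × 1,024 bytes/KiB = 683,671,552 bytes
1 MiB = 2^20 bytes = 1,048,576 bytes
683,671,552 / 1,048,576 = 652 MiB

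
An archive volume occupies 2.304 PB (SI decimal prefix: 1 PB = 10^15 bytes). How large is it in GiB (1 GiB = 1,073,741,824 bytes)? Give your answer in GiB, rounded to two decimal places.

2.304 PB × 1,000,000,000,000,000 bytes/PB = 2,304,000,000,000,000 bytes
1 GiB = 2^30 bytes = 1,073,741,824 bytes
2,304,000,000,000,000 / 1,073,741,824 = 2,145,767.21 GiB

2,145,767.21 GiB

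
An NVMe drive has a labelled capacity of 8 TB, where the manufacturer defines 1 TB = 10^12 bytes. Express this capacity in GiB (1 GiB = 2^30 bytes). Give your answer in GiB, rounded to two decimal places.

8 TB = 8 × 10^12 bytes = 8,000,000,000,000 bytes
1 GiB = 1,073,741,824 bytes
8,000,000,000,000 / 1,073,741,824 = 7,450.58 GiB

7,450.58 GiB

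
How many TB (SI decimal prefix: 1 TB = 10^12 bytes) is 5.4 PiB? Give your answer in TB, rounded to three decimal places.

6,079.859 TB

5.4 PiB × 1,125,899,906,842,624 bytes/PiB = 6,079,859,496,950,169.6 bytes
1 TB = 1,000,000,000,000 bytes
6,079,859,496,950,169.6 / 1,000,000,000,000 = 6,079.859 TB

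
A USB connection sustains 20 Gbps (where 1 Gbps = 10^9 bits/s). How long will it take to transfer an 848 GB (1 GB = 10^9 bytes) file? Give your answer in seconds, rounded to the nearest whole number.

848 GB = 848,000,000,000 bytes = 6,784,000,000,000 bits
20 Gbps = 20,000,000,000 bits/s
time = 6,784,000,000,000 / 20,000,000,000 = 339 s

339 seconds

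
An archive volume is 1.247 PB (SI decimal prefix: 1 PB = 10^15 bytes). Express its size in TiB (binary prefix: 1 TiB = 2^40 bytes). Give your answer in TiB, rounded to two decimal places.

1.247 PB × 1,000,000,000,000,000 bytes/PB = 1,247,000,000,000,000 bytes
1 TiB = 2^40 bytes = 1,099,511,627,776 bytes
1,247,000,000,000,000 / 1,099,511,627,776 = 1,134.14 TiB

1,134.14 TiB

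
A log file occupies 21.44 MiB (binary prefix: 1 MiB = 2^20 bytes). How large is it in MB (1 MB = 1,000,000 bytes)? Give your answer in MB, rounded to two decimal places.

21.44 MiB = 21.44 × 2^20 bytes = 22,481,469.44 bytes
1 MB = 10^6 bytes = 1,000,000 bytes
22,481,469.44 / 1,000,000 = 22.48 MB

22.48 MB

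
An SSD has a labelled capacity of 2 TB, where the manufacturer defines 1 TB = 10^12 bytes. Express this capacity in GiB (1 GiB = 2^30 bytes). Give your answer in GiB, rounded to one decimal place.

2 TB × 1,000,000,000,000 bytes/TB = 2,000,000,000,000 bytes
1 GiB = 1,073,741,824 bytes
2,000,000,000,000 / 1,073,741,824 = 1,862.6 GiB

1,862.6 GiB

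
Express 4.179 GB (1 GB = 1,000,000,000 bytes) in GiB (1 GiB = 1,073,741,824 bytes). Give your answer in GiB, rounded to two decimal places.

3.89 GiB

4.179 GB × 1,000,000,000 bytes/GB = 4,179,000,000 bytes
1 GiB = 2^30 bytes = 1,073,741,824 bytes
4,179,000,000 / 1,073,741,824 = 3.89 GiB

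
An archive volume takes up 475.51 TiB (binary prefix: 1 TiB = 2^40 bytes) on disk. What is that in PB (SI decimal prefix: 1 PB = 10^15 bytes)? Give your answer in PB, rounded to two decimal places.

475.51 TiB = 475.51 × 2^40 bytes = 522,828,774,123,765.76 bytes
1 PB = 1,000,000,000,000,000 bytes
522,828,774,123,765.76 / 1,000,000,000,000,000 = 0.52 PB

0.52 PB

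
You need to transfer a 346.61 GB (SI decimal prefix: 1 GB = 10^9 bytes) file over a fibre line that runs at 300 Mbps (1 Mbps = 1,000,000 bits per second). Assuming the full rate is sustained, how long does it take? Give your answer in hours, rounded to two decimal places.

346.61 GB = 346,610,000,000 bytes = 2,772,880,000,000 bits
300 Mbps = 300,000,000 bits/s
time = 2,772,880,000,000 / 300,000,000 = 9,242.9333 s
9,242.9333 s / 3600 = 2.57 hours

2.57 hours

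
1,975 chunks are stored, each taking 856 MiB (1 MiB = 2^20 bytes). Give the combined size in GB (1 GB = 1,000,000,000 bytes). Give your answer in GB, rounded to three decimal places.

1,772.723 GB

Total = 1,975 × 856 MiB = 1,690,600 MiB
= 1,690,600 × 1,048,576 bytes = 1,772,722,585,600 bytes
1 GB = 1,000,000,000 bytes
1,772,722,585,600 / 1,000,000,000 = 1,772.723 GB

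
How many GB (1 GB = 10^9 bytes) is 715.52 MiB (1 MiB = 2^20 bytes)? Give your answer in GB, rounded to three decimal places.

0.750 GB

715.52 MiB × 1,048,576 bytes/MiB = 750,277,099.52 bytes
1 GB = 10^9 bytes = 1,000,000,000 bytes
750,277,099.52 / 1,000,000,000 = 0.750 GB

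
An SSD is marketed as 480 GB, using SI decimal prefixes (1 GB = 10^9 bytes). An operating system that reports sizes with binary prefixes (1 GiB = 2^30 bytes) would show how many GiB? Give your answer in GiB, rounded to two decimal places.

480 GB = 480 × 10^9 bytes = 480,000,000,000 bytes
1 GiB = 2^30 bytes = 1,073,741,824 bytes
480,000,000,000 / 1,073,741,824 = 447.03 GiB

447.03 GiB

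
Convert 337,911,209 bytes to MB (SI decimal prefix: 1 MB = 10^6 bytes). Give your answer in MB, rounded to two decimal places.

337.91 MB

337,911,209 bytes given.
1 MB = 1,000,000 bytes
337,911,209 / 1,000,000 = 337.91 MB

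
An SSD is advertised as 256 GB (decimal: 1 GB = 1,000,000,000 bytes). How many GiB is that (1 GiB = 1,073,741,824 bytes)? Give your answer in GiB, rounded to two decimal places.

238.42 GiB

256 GB × 1,000,000,000 bytes/GB = 256,000,000,000 bytes
1 GiB = 2^30 bytes = 1,073,741,824 bytes
256,000,000,000 / 1,073,741,824 = 238.42 GiB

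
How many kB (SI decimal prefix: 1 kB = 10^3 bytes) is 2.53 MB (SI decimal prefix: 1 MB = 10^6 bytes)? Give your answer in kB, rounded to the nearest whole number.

2,530 kB

2.53 MB = 2.53 × 10^6 bytes = 2,530,000 bytes
1 kB = 1,000 bytes
2,530,000 / 1,000 = 2,530 kB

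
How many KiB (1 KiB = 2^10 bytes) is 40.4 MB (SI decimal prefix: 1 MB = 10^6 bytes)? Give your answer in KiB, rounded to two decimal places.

40.4 MB = 40.4 × 10^6 bytes = 40,400,000 bytes
1 KiB = 1,024 bytes
40,400,000 / 1,024 = 39,453.13 KiB

39,453.13 KiB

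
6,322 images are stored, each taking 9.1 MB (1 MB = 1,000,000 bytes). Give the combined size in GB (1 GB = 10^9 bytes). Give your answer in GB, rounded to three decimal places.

57.530 GB

Total = 6,322 × 9.1 MB = 57530.2 MB
= 57530.2 × 1,000,000 bytes = 57,530,200,000 bytes
1 GB = 1,000,000,000 bytes
57,530,200,000 / 1,000,000,000 = 57.530 GB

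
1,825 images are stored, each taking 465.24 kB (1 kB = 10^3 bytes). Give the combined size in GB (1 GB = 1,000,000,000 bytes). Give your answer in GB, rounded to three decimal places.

Total = 1,825 × 465.24 kB = 849,063 kB
= 849,063 × 1,000 bytes = 849,063,000 bytes
1 GB = 1,000,000,000 bytes
849,063,000 / 1,000,000,000 = 0.849 GB

0.849 GB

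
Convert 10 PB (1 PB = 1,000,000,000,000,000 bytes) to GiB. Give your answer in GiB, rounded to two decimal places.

9,313,225.75 GiB

10 PB = 10 × 10^15 bytes = 10,000,000,000,000,000 bytes
1 GiB = 2^30 bytes = 1,073,741,824 bytes
10,000,000,000,000,000 / 1,073,741,824 = 9,313,225.75 GiB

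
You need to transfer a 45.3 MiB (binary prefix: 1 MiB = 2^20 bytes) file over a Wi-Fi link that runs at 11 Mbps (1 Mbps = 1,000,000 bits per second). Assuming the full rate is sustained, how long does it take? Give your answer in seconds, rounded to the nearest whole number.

35 seconds

45.3 MiB = 47,500,492.8 bytes = 380,003,942.4 bits
11 Mbps = 11,000,000 bits/s
time = 380,003,942.4 / 11,000,000 = 35 s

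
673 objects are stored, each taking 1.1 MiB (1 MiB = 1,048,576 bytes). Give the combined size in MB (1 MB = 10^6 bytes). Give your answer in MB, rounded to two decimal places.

776.26 MB

Total = 673 × 1.1 MiB = 740.3 MiB
= 740.3 × 1,048,576 bytes = 776,260,812.8 bytes
1 MB = 1,000,000 bytes
776,260,812.8 / 1,000,000 = 776.26 MB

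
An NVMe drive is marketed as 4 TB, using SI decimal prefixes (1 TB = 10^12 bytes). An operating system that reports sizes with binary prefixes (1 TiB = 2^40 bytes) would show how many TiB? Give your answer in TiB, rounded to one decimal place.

4 TB = 4 × 10^12 bytes = 4,000,000,000,000 bytes
1 TiB = 1,099,511,627,776 bytes
4,000,000,000,000 / 1,099,511,627,776 = 3.6 TiB

3.6 TiB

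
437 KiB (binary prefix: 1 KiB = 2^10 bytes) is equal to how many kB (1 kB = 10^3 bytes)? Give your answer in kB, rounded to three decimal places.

447.488 kB

437 KiB = 437 × 2^10 bytes = 447,488 bytes
1 kB = 10^3 bytes = 1,000 bytes
447,488 / 1,000 = 447.488 kB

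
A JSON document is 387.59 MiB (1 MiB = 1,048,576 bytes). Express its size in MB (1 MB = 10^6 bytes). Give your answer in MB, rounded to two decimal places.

406.42 MB

387.59 MiB = 387.59 × 2^20 bytes = 406,417,571.84 bytes
1 MB = 10^6 bytes = 1,000,000 bytes
406,417,571.84 / 1,000,000 = 406.42 MB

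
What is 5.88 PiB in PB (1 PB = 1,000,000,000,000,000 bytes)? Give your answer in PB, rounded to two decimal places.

5.88 PiB = 5.88 × 2^50 bytes = 6,620,291,452,234,629.12 bytes
1 PB = 1,000,000,000,000,000 bytes
6,620,291,452,234,629.12 / 1,000,000,000,000,000 = 6.62 PB

6.62 PB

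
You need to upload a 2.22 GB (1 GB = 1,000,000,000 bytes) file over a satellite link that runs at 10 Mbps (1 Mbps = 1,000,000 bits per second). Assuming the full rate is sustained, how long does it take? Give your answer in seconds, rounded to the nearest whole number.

1,776 seconds

2.22 GB = 2,220,000,000 bytes = 17,760,000,000 bits
10 Mbps = 10,000,000 bits/s
time = 17,760,000,000 / 10,000,000 = 1,776 s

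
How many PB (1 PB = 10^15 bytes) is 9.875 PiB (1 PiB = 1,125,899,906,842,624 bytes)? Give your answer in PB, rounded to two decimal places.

11.12 PB

9.875 PiB × 1,125,899,906,842,624 bytes/PiB = 11,118,261,580,070,912 bytes
1 PB = 10^15 bytes = 1,000,000,000,000,000 bytes
11,118,261,580,070,912 / 1,000,000,000,000,000 = 11.12 PB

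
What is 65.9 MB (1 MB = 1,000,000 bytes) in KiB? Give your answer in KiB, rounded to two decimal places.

65.9 MB × 1,000,000 bytes/MB = 65,900,000 bytes
1 KiB = 1,024 bytes
65,900,000 / 1,024 = 64,355.47 KiB

64,355.47 KiB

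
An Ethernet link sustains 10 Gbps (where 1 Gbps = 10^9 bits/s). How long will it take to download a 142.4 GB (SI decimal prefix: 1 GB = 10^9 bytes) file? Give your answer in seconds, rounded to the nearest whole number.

142.4 GB = 142,400,000,000 bytes = 1,139,200,000,000 bits
10 Gbps = 10,000,000,000 bits/s
time = 1,139,200,000,000 / 10,000,000,000 = 114 s

114 seconds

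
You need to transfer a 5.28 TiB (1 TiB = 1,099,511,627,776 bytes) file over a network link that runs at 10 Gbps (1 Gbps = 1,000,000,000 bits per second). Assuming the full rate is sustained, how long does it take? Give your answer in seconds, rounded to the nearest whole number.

4,644 seconds

5.28 TiB = 5,805,421,394,657.28 bytes = 46,443,371,157,258.24 bits
10 Gbps = 10,000,000,000 bits/s
time = 46,443,371,157,258.24 / 10,000,000,000 = 4,644 s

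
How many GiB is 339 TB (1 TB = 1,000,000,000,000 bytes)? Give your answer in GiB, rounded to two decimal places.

315,718.35 GiB

339 TB = 339 × 10^12 bytes = 339,000,000,000,000 bytes
1 GiB = 2^30 bytes = 1,073,741,824 bytes
339,000,000,000,000 / 1,073,741,824 = 315,718.35 GiB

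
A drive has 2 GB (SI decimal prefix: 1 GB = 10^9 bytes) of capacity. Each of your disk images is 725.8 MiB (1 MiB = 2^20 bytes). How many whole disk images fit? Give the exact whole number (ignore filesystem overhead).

2

Capacity: 2 GB = 2,000,000,000 bytes
Per item: 725.8 MiB = 761,056,460.8 bytes
⌊2,000,000,000 / 761,056,460.8⌋ = 2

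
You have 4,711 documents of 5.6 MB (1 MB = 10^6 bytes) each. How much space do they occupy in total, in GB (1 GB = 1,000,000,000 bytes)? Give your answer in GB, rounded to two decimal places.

26.38 GB

Total = 4,711 × 5.6 MB = 26381.6 MB
= 26381.6 × 1,000,000 bytes = 26,381,600,000 bytes
1 GB = 1,000,000,000 bytes
26,381,600,000 / 1,000,000,000 = 26.38 GB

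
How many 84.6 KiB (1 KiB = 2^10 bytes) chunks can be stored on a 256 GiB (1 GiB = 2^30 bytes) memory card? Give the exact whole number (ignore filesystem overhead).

3,172,995

Capacity: 256 GiB = 274,877,906,944 bytes
Per item: 84.6 KiB = 86,630.4 bytes
⌊274,877,906,944 / 86,630.4⌋ = 3,172,995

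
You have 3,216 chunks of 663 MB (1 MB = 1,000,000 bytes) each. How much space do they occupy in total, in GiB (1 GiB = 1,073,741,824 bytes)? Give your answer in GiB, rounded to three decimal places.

Total = 3,216 × 663 MB = 2,132,208 MB
= 2,132,208 × 1,000,000 bytes = 2,132,208,000,000 bytes
1 GiB = 1,073,741,824 bytes
2,132,208,000,000 / 1,073,741,824 = 1,985.773 GiB

1,985.773 GiB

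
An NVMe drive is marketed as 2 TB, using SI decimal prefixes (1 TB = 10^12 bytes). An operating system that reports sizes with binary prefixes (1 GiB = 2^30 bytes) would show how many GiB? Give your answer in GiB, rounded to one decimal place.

2 TB × 1,000,000,000,000 bytes/TB = 2,000,000,000,000 bytes
1 GiB = 2^30 bytes = 1,073,741,824 bytes
2,000,000,000,000 / 1,073,741,824 = 1,862.6 GiB

1,862.6 GiB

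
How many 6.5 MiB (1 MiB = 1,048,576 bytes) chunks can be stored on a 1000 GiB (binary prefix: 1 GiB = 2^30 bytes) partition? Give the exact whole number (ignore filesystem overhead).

157,538

Capacity: 1000 GiB = 1,073,741,824,000 bytes
Per item: 6.5 MiB = 6,815,744 bytes
⌊1,073,741,824,000 / 6,815,744⌋ = 157,538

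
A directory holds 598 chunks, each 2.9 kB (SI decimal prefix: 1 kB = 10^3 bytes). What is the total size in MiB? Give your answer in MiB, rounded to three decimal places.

1.654 MiB

Total = 598 × 2.9 kB = 1734.2 kB
= 1734.2 × 1,000 bytes = 1,734,200 bytes
1 MiB = 1,048,576 bytes
1,734,200 / 1,048,576 = 1.654 MiB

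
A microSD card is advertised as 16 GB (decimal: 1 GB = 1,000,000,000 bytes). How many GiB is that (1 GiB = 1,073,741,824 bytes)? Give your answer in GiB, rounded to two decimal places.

14.90 GiB

16 GB × 1,000,000,000 bytes/GB = 16,000,000,000 bytes
1 GiB = 1,073,741,824 bytes
16,000,000,000 / 1,073,741,824 = 14.90 GiB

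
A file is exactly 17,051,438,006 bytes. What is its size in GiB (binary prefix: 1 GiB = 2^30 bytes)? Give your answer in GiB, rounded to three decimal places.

15.880 GiB

17,051,438,006 bytes given.
1 GiB = 1,073,741,824 bytes
17,051,438,006 / 1,073,741,824 = 15.880 GiB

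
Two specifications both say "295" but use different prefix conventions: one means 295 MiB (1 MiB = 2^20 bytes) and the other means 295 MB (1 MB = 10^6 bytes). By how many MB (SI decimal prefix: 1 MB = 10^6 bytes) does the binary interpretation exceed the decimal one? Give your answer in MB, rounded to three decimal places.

295 MiB = 295 × 1,048,576 = 309,329,920 bytes
295 MB = 295 × 1,000,000 = 295,000,000 bytes
difference = 14,329,920 bytes
14,329,920 / 1,000,000 = 14.330 MB

14.330 MB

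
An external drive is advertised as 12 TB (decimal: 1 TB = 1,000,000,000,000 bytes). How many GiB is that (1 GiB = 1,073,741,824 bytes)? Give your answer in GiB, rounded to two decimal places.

12 TB = 12 × 10^12 bytes = 12,000,000,000,000 bytes
1 GiB = 1,073,741,824 bytes
12,000,000,000,000 / 1,073,741,824 = 11,175.87 GiB

11,175.87 GiB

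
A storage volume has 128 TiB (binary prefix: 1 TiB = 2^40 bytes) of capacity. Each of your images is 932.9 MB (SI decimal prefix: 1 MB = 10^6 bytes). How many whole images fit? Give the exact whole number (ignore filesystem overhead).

150,860

Capacity: 128 TiB = 140,737,488,355,328 bytes
Per item: 932.9 MB = 932,900,000 bytes
⌊140,737,488,355,328 / 932,900,000⌋ = 150,860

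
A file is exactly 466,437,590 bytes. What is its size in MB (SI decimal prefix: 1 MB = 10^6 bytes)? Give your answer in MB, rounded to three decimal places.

466.438 MB

466,437,590 bytes given.
1 MB = 1,000,000 bytes
466,437,590 / 1,000,000 = 466.438 MB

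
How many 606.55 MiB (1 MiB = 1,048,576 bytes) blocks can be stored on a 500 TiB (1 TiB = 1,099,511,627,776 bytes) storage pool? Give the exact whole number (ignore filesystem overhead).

Capacity: 500 TiB = 549,755,813,888,000 bytes
Per item: 606.55 MiB = 636,013,772.8 bytes
⌊549,755,813,888,000 / 636,013,772.8⌋ = 864,377

864,377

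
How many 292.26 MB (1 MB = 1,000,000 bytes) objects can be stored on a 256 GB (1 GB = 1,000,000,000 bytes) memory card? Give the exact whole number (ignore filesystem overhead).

Capacity: 256 GB = 256,000,000,000 bytes
Per item: 292.26 MB = 292,260,000 bytes
⌊256,000,000,000 / 292,260,000⌋ = 875

875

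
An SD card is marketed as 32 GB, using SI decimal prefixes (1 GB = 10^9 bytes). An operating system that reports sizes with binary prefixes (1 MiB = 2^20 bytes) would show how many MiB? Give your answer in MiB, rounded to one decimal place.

30,517.6 MiB

32 GB = 32 × 10^9 bytes = 32,000,000,000 bytes
1 MiB = 1,048,576 bytes
32,000,000,000 / 1,048,576 = 30,517.6 MiB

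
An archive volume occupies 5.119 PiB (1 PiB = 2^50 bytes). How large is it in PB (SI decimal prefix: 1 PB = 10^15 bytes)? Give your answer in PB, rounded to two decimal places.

5.119 PiB = 5.119 × 2^50 bytes = 5,763,481,623,127,392.256 bytes
1 PB = 10^15 bytes = 1,000,000,000,000,000 bytes
5,763,481,623,127,392.256 / 1,000,000,000,000,000 = 5.76 PB

5.76 PB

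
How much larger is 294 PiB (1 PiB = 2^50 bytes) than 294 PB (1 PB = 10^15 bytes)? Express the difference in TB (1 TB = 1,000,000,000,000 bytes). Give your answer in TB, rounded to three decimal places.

294 PiB = 294 × 1,125,899,906,842,624 = 331,014,572,611,731,456 bytes
294 PB = 294 × 1,000,000,000,000,000 = 294,000,000,000,000,000 bytes
difference = 37,014,572,611,731,456 bytes
37,014,572,611,731,456 / 1,000,000,000,000 = 37,014.573 TB

37,014.573 TB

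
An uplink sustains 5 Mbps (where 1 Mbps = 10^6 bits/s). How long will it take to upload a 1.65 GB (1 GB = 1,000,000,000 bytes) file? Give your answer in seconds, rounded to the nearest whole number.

2,640 seconds

1.65 GB = 1,650,000,000 bytes = 13,200,000,000 bits
5 Mbps = 5,000,000 bits/s
time = 13,200,000,000 / 5,000,000 = 2,640 s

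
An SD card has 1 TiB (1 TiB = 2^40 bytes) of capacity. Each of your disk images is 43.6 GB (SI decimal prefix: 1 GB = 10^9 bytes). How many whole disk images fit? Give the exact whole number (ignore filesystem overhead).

Capacity: 1 TiB = 1,099,511,627,776 bytes
Per item: 43.6 GB = 43,600,000,000 bytes
⌊1,099,511,627,776 / 43,600,000,000⌋ = 25

25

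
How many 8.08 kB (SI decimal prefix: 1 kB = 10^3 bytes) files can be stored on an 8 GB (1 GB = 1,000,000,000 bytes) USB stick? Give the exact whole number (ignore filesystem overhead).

Capacity: 8 GB = 8,000,000,000 bytes
Per item: 8.08 kB = 8,080 bytes
⌊8,000,000,000 / 8,080⌋ = 990,099

990,099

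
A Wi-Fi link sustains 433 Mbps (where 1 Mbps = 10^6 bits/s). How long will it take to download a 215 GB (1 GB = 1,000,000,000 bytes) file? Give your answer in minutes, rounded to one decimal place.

215 GB = 215,000,000,000 bytes = 1,720,000,000,000 bits
433 Mbps = 433,000,000 bits/s
time = 1,720,000,000,000 / 433,000,000 = 3,972.29 s
3,972.29 s / 60 = 66.2 minutes

66.2 minutes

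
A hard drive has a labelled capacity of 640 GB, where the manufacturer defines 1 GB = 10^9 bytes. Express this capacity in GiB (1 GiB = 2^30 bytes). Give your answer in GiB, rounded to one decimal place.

596.0 GiB

640 GB = 640 × 10^9 bytes = 640,000,000,000 bytes
1 GiB = 1,073,741,824 bytes
640,000,000,000 / 1,073,741,824 = 596.0 GiB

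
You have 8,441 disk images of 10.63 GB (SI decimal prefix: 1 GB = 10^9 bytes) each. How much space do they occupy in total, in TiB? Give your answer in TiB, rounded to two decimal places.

81.61 TiB

Total = 8,441 × 10.63 GB = 89727.83 GB
= 89727.83 × 1,000,000,000 bytes = 89,727,830,000,000 bytes
1 TiB = 1,099,511,627,776 bytes
89,727,830,000,000 / 1,099,511,627,776 = 81.61 TiB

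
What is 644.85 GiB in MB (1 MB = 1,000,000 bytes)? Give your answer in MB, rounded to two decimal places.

644.85 GiB × 1,073,741,824 bytes/GiB = 692,402,415,206.4 bytes
1 MB = 1,000,000 bytes
692,402,415,206.4 / 1,000,000 = 692,402.42 MB

692,402.42 MB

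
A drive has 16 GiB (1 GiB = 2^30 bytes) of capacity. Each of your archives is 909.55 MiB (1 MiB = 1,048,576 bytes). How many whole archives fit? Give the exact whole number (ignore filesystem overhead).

18

Capacity: 16 GiB = 17,179,869,184 bytes
Per item: 909.55 MiB = 953,732,300.8 bytes
⌊17,179,869,184 / 953,732,300.8⌋ = 18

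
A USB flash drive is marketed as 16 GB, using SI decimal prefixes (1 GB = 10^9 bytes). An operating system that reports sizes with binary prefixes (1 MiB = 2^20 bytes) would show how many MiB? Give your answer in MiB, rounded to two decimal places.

16 GB × 1,000,000,000 bytes/GB = 16,000,000,000 bytes
1 MiB = 2^20 bytes = 1,048,576 bytes
16,000,000,000 / 1,048,576 = 15,258.79 MiB

15,258.79 MiB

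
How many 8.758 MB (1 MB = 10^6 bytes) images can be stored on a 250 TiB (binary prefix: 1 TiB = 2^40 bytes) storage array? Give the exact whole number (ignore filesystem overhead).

31,385,922

Capacity: 250 TiB = 274,877,906,944,000 bytes
Per item: 8.758 MB = 8,758,000 bytes
⌊274,877,906,944,000 / 8,758,000⌋ = 31,385,922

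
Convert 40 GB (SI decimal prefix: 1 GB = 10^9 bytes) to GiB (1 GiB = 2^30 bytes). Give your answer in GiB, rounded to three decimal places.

37.253 GiB

40 GB = 40 × 10^9 bytes = 40,000,000,000 bytes
1 GiB = 1,073,741,824 bytes
40,000,000,000 / 1,073,741,824 = 37.253 GiB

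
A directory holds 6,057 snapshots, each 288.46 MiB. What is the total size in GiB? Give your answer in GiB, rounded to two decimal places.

Total = 6,057 × 288.46 MiB = 1747202.22 MiB
= 1747202.22 × 1,048,576 bytes = 1,832,074,315,038.72 bytes
1 GiB = 1,073,741,824 bytes
1,832,074,315,038.72 / 1,073,741,824 = 1,706.25 GiB

1,706.25 GiB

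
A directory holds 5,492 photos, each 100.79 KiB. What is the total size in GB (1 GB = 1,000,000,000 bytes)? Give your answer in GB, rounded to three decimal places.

Total = 5,492 × 100.79 KiB = 553538.68 KiB
= 553538.68 × 1,024 bytes = 566,823,608.32 bytes
1 GB = 1,000,000,000 bytes
566,823,608.32 / 1,000,000,000 = 0.567 GB

0.567 GB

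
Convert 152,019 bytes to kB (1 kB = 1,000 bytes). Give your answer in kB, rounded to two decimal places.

152,019 bytes given.
1 kB = 1,000 bytes
152,019 / 1,000 = 152.02 kB

152.02 kB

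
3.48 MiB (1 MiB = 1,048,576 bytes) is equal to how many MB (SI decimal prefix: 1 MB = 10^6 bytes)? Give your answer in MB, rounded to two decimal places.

3.48 MiB = 3.48 × 2^20 bytes = 3,649,044.48 bytes
1 MB = 10^6 bytes = 1,000,000 bytes
3,649,044.48 / 1,000,000 = 3.65 MB

3.65 MB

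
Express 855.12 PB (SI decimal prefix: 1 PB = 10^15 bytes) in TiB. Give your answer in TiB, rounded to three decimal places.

855.12 PB = 855.12 × 10^15 bytes = 855,120,000,000,000,000 bytes
1 TiB = 2^40 bytes = 1,099,511,627,776 bytes
855,120,000,000,000,000 / 1,099,511,627,776 = 777,727.109 TiB

777,727.109 TiB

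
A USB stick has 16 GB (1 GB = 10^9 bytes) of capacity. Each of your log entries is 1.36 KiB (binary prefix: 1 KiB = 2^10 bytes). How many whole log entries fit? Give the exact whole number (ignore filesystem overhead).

Capacity: 16 GB = 16,000,000,000 bytes
Per item: 1.36 KiB = 1,392.64 bytes
⌊16,000,000,000 / 1,392.64⌋ = 11,488,970

11,488,970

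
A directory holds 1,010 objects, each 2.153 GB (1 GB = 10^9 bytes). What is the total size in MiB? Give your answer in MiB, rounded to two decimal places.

2,073,793.41 MiB

Total = 1,010 × 2.153 GB = 2174.53 GB
= 2174.53 × 1,000,000,000 bytes = 2,174,530,000,000 bytes
1 MiB = 1,048,576 bytes
2,174,530,000,000 / 1,048,576 = 2,073,793.41 MiB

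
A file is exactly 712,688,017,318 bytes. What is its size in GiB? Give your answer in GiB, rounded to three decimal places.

663.742 GiB

712,688,017,318 bytes given.
1 GiB = 2^30 bytes = 1,073,741,824 bytes
712,688,017,318 / 1,073,741,824 = 663.742 GiB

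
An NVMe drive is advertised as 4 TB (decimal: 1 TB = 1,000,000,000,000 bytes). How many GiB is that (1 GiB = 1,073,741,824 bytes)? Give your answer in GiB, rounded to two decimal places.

3,725.29 GiB

4 TB = 4 × 10^12 bytes = 4,000,000,000,000 bytes
1 GiB = 2^30 bytes = 1,073,741,824 bytes
4,000,000,000,000 / 1,073,741,824 = 3,725.29 GiB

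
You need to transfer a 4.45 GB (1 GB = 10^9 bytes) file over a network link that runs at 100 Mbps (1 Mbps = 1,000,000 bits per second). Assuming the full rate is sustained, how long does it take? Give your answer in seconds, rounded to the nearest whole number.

356 seconds

4.45 GB = 4,450,000,000 bytes = 35,600,000,000 bits
100 Mbps = 100,000,000 bits/s
time = 35,600,000,000 / 100,000,000 = 356 s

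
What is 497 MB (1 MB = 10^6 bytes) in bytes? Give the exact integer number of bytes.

497,000,000 bytes

497 × 1,000,000 = 497,000,000 bytes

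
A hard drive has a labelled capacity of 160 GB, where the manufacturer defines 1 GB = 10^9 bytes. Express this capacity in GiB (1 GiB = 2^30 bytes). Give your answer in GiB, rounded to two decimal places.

149.01 GiB

160 GB = 160 × 10^9 bytes = 160,000,000,000 bytes
1 GiB = 1,073,741,824 bytes
160,000,000,000 / 1,073,741,824 = 149.01 GiB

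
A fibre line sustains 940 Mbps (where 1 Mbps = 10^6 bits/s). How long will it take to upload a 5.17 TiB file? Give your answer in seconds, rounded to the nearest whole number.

48,379 seconds

5.17 TiB = 5,684,475,115,601.92 bytes = 45,475,800,924,815.36 bits
940 Mbps = 940,000,000 bits/s
time = 45,475,800,924,815.36 / 940,000,000 = 48,379 s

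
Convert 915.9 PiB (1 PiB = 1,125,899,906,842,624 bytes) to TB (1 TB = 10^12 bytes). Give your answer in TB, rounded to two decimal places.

1,031,211.72 TB

915.9 PiB × 1,125,899,906,842,624 bytes/PiB = 1,031,211,724,677,159,321.6 bytes
1 TB = 1,000,000,000,000 bytes
1,031,211,724,677,159,321.6 / 1,000,000,000,000 = 1,031,211.72 TB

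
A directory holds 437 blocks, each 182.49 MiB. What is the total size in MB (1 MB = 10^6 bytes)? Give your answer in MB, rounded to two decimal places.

83,621.98 MB

Total = 437 × 182.49 MiB = 79748.13 MiB
= 79748.13 × 1,048,576 bytes = 83,621,975,162.88 bytes
1 MB = 1,000,000 bytes
83,621,975,162.88 / 1,000,000 = 83,621.98 MB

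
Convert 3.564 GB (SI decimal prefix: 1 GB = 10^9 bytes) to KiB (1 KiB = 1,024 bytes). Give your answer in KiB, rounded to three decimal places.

3.564 GB × 1,000,000,000 bytes/GB = 3,564,000,000 bytes
1 KiB = 2^10 bytes = 1,024 bytes
3,564,000,000 / 1,024 = 3,480,468.750 KiB

3,480,468.750 KiB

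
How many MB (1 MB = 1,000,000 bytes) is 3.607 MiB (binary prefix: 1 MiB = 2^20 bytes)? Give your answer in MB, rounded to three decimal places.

3.607 MiB = 3.607 × 2^20 bytes = 3,782,213.632 bytes
1 MB = 10^6 bytes = 1,000,000 bytes
3,782,213.632 / 1,000,000 = 3.782 MB

3.782 MB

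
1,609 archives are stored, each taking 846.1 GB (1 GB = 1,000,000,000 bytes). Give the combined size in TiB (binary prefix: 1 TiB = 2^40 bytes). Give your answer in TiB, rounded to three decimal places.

1,238.163 TiB

Total = 1,609 × 846.1 GB = 1361374.9 GB
= 1361374.9 × 1,000,000,000 bytes = 1,361,374,900,000,000 bytes
1 TiB = 1,099,511,627,776 bytes
1,361,374,900,000,000 / 1,099,511,627,776 = 1,238.163 TiB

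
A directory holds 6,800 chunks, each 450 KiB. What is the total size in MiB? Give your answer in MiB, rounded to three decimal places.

Total = 6,800 × 450 KiB = 3,060,000 KiB
= 3,060,000 × 1,024 bytes = 3,133,440,000 bytes
1 MiB = 1,048,576 bytes
3,133,440,000 / 1,048,576 = 2,988.281 MiB

2,988.281 MiB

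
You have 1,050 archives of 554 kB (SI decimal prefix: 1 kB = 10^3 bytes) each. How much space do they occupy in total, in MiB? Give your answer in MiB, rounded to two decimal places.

554.75 MiB

Total = 1,050 × 554 kB = 581,700 kB
= 581,700 × 1,000 bytes = 581,700,000 bytes
1 MiB = 1,048,576 bytes
581,700,000 / 1,048,576 = 554.75 MiB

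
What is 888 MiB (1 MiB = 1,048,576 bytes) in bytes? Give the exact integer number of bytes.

931,135,488 bytes

888 × 1,048,576 = 931,135,488 bytes  (1 MiB = 2^20 bytes)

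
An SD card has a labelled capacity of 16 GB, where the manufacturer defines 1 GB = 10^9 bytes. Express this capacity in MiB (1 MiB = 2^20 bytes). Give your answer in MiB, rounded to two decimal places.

16 GB = 16 × 10^9 bytes = 16,000,000,000 bytes
1 MiB = 2^20 bytes = 1,048,576 bytes
16,000,000,000 / 1,048,576 = 15,258.79 MiB

15,258.79 MiB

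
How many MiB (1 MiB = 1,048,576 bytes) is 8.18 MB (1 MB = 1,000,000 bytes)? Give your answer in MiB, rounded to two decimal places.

7.80 MiB

8.18 MB = 8.18 × 10^6 bytes = 8,180,000 bytes
1 MiB = 1,048,576 bytes
8,180,000 / 1,048,576 = 7.80 MiB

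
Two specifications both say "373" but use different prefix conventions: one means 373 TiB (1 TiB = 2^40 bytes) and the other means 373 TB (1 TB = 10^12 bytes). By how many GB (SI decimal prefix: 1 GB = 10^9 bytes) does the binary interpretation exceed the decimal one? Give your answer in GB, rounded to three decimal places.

37,117.837 GB

373 TiB = 373 × 1,099,511,627,776 = 410,117,837,160,448 bytes
373 TB = 373 × 1,000,000,000,000 = 373,000,000,000,000 bytes
difference = 37,117,837,160,448 bytes
37,117,837,160,448 / 1,000,000,000 = 37,117.837 GB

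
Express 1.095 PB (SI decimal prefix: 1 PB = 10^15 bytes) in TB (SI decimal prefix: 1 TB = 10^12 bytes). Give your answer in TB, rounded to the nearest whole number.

1.095 PB × 1,000,000,000,000,000 bytes/PB = 1,095,000,000,000,000 bytes
1 TB = 1,000,000,000,000 bytes
1,095,000,000,000,000 / 1,000,000,000,000 = 1,095 TB

1,095 TB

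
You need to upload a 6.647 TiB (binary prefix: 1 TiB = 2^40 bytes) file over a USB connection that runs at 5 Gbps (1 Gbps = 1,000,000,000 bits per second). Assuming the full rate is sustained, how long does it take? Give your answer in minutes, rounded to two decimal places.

6.647 TiB = 7,308,453,789,827.072 bytes = 58,467,630,318,616.576 bits
5 Gbps = 5,000,000,000 bits/s
time = 58,467,630,318,616.576 / 5,000,000,000 = 11,693.526 s
11,693.526 s / 60 = 194.89 minutes

194.89 minutes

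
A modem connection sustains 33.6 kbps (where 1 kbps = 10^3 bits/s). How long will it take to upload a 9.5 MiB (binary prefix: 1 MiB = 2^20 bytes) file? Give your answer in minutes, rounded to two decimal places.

39.53 minutes

9.5 MiB = 9,961,472 bytes = 79,691,776 bits
33.6 kbps = 33,600 bits/s
time = 79,691,776 / 33,600 = 2,371.779 s
2,371.779 s / 60 = 39.53 minutes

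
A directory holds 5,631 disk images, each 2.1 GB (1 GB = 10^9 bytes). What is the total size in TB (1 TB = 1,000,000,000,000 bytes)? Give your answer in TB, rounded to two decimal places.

Total = 5,631 × 2.1 GB = 11825.1 GB
= 11825.1 × 1,000,000,000 bytes = 11,825,100,000,000 bytes
1 TB = 1,000,000,000,000 bytes
11,825,100,000,000 / 1,000,000,000,000 = 11.83 TB

11.83 TB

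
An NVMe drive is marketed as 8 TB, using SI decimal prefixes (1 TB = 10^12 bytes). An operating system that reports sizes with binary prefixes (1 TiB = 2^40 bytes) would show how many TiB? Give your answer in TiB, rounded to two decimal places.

7.28 TiB

8 TB × 1,000,000,000,000 bytes/TB = 8,000,000,000,000 bytes
1 TiB = 2^40 bytes = 1,099,511,627,776 bytes
8,000,000,000,000 / 1,099,511,627,776 = 7.28 TiB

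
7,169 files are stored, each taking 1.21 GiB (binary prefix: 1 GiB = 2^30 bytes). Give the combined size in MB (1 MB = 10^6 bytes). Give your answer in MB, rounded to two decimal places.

9,314,162.71 MB

Total = 7,169 × 1.21 GiB = 8674.49 GiB
= 8674.49 × 1,073,741,824 bytes = 9,314,162,714,869.76 bytes
1 MB = 1,000,000 bytes
9,314,162,714,869.76 / 1,000,000 = 9,314,162.71 MB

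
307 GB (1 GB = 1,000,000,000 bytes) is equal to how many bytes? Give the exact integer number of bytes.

307,000,000,000 bytes

307 × 1,000,000,000 = 307,000,000,000 bytes  (1 GB = 10^9 bytes)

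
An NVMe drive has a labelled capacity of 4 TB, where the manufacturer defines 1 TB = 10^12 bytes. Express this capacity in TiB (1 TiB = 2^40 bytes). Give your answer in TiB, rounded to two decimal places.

3.64 TiB

4 TB = 4 × 10^12 bytes = 4,000,000,000,000 bytes
1 TiB = 1,099,511,627,776 bytes
4,000,000,000,000 / 1,099,511,627,776 = 3.64 TiB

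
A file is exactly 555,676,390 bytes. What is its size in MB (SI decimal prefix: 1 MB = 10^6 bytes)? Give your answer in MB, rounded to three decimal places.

555,676,390 bytes given.
1 MB = 10^6 bytes = 1,000,000 bytes
555,676,390 / 1,000,000 = 555.676 MB

555.676 MB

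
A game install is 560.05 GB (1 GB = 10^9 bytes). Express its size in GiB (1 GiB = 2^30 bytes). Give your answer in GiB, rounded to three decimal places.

560.05 GB × 1,000,000,000 bytes/GB = 560,050,000,000 bytes
1 GiB = 2^30 bytes = 1,073,741,824 bytes
560,050,000,000 / 1,073,741,824 = 521.587 GiB

521.587 GiB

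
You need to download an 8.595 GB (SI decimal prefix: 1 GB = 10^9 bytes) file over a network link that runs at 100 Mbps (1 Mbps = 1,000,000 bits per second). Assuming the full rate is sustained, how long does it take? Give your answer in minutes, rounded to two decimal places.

8.595 GB = 8,595,000,000 bytes = 68,760,000,000 bits
100 Mbps = 100,000,000 bits/s
time = 68,760,000,000 / 100,000,000 = 687.600 s
687.600 s / 60 = 11.46 minutes

11.46 minutes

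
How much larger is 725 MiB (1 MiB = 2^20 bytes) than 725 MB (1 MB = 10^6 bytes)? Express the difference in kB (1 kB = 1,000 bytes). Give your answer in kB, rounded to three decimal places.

725 MiB = 725 × 1,048,576 = 760,217,600 bytes
725 MB = 725 × 1,000,000 = 725,000,000 bytes
difference = 35,217,600 bytes
35,217,600 / 1,000 = 35,217.600 kB

35,217.600 kB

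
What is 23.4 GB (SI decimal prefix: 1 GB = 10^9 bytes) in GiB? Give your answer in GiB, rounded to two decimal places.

21.79 GiB

23.4 GB × 1,000,000,000 bytes/GB = 23,400,000,000 bytes
1 GiB = 1,073,741,824 bytes
23,400,000,000 / 1,073,741,824 = 21.79 GiB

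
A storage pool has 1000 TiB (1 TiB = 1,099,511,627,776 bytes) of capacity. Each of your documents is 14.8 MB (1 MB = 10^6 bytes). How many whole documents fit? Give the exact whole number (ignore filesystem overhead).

74,291,326

Capacity: 1000 TiB = 1,099,511,627,776,000 bytes
Per item: 14.8 MB = 14,800,000 bytes
⌊1,099,511,627,776,000 / 14,800,000⌋ = 74,291,326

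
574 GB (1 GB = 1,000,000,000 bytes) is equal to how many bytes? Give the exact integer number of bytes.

574,000,000,000 bytes

574 × 1,000,000,000 = 574,000,000,000 bytes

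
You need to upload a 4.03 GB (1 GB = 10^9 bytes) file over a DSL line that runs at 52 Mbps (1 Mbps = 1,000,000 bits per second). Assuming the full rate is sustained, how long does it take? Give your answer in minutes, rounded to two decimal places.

10.33 minutes

4.03 GB = 4,030,000,000 bytes = 32,240,000,000 bits
52 Mbps = 52,000,000 bits/s
time = 32,240,000,000 / 52,000,000 = 620.000 s
620.000 s / 60 = 10.33 minutes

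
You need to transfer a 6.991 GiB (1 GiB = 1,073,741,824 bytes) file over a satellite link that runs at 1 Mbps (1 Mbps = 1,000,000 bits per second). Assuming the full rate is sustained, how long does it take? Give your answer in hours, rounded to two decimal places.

16.68 hours

6.991 GiB = 7,506,529,091.584 bytes = 60,052,232,732.672 bits
1 Mbps = 1,000,000 bits/s
time = 60,052,232,732.672 / 1,000,000 = 60,052.2327 s
60,052.2327 s / 3600 = 16.68 hours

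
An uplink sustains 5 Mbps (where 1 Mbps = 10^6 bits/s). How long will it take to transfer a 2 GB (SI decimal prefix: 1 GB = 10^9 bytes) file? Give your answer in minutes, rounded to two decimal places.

2 GB = 2,000,000,000 bytes = 16,000,000,000 bits
5 Mbps = 5,000,000 bits/s
time = 16,000,000,000 / 5,000,000 = 3,200.000 s
3,200.000 s / 60 = 53.33 minutes

53.33 minutes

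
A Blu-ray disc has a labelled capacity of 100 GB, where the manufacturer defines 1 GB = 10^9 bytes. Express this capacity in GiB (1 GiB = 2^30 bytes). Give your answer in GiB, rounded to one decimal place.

93.1 GiB

100 GB = 100 × 10^9 bytes = 100,000,000,000 bytes
1 GiB = 1,073,741,824 bytes
100,000,000,000 / 1,073,741,824 = 93.1 GiB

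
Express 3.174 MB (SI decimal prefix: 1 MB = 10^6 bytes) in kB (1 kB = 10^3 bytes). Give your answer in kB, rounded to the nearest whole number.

3,174 kB

3.174 MB = 3.174 × 10^6 bytes = 3,174,000 bytes
1 kB = 10^3 bytes = 1,000 bytes
3,174,000 / 1,000 = 3,174 kB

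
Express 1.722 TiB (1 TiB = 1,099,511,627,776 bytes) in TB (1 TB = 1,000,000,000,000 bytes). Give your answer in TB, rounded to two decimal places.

1.89 TB

1.722 TiB × 1,099,511,627,776 bytes/TiB = 1,893,359,023,030.272 bytes
1 TB = 1,000,000,000,000 bytes
1,893,359,023,030.272 / 1,000,000,000,000 = 1.89 TB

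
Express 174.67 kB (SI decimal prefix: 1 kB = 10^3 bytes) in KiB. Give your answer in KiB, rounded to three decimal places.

170.576 KiB

174.67 kB × 1,000 bytes/kB = 174,670 bytes
1 KiB = 1,024 bytes
174,670 / 1,024 = 170.576 KiB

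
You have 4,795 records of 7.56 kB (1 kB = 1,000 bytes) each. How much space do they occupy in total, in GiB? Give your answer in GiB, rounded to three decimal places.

Total = 4,795 × 7.56 kB = 36250.2 kB
= 36250.2 × 1,000 bytes = 36,250,200 bytes
1 GiB = 1,073,741,824 bytes
36,250,200 / 1,073,741,824 = 0.034 GiB

0.034 GiB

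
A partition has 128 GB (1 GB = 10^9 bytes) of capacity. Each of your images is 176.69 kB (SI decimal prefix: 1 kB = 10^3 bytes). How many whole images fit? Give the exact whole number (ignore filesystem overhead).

724,432

Capacity: 128 GB = 128,000,000,000 bytes
Per item: 176.69 kB = 176,690 bytes
⌊128,000,000,000 / 176,690⌋ = 724,432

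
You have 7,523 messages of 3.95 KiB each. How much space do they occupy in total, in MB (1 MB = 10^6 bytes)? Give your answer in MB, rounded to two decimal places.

30.43 MB

Total = 7,523 × 3.95 KiB = 29715.85 KiB
= 29715.85 × 1,024 bytes = 30,429,030.4 bytes
1 MB = 1,000,000 bytes
30,429,030.4 / 1,000,000 = 30.43 MB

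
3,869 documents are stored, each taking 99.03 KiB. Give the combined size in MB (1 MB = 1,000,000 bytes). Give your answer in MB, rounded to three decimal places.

Total = 3,869 × 99.03 KiB = 383147.07 KiB
= 383147.07 × 1,024 bytes = 392,342,599.68 bytes
1 MB = 1,000,000 bytes
392,342,599.68 / 1,000,000 = 392.343 MB

392.343 MB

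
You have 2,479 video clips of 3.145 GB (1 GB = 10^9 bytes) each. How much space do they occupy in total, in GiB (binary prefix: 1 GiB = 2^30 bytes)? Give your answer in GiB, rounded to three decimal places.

Total = 2,479 × 3.145 GB = 7796.455 GB
= 7796.455 × 1,000,000,000 bytes = 7,796,455,000,000 bytes
1 GiB = 1,073,741,824 bytes
7,796,455,000,000 / 1,073,741,824 = 7,261.015 GiB

7,261.015 GiB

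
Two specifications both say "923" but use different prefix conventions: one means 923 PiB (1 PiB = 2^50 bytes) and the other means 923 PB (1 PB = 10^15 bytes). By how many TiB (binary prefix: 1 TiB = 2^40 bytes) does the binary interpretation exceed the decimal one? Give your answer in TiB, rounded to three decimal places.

923 PiB = 923 × 1,125,899,906,842,624 = 1,039,205,614,015,741,952 bytes
923 PB = 923 × 1,000,000,000,000,000 = 923,000,000,000,000,000 bytes
difference = 116,205,614,015,741,952 bytes
116,205,614,015,741,952 / 1,099,511,627,776 = 105,688.390 TiB

105,688.390 TiB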